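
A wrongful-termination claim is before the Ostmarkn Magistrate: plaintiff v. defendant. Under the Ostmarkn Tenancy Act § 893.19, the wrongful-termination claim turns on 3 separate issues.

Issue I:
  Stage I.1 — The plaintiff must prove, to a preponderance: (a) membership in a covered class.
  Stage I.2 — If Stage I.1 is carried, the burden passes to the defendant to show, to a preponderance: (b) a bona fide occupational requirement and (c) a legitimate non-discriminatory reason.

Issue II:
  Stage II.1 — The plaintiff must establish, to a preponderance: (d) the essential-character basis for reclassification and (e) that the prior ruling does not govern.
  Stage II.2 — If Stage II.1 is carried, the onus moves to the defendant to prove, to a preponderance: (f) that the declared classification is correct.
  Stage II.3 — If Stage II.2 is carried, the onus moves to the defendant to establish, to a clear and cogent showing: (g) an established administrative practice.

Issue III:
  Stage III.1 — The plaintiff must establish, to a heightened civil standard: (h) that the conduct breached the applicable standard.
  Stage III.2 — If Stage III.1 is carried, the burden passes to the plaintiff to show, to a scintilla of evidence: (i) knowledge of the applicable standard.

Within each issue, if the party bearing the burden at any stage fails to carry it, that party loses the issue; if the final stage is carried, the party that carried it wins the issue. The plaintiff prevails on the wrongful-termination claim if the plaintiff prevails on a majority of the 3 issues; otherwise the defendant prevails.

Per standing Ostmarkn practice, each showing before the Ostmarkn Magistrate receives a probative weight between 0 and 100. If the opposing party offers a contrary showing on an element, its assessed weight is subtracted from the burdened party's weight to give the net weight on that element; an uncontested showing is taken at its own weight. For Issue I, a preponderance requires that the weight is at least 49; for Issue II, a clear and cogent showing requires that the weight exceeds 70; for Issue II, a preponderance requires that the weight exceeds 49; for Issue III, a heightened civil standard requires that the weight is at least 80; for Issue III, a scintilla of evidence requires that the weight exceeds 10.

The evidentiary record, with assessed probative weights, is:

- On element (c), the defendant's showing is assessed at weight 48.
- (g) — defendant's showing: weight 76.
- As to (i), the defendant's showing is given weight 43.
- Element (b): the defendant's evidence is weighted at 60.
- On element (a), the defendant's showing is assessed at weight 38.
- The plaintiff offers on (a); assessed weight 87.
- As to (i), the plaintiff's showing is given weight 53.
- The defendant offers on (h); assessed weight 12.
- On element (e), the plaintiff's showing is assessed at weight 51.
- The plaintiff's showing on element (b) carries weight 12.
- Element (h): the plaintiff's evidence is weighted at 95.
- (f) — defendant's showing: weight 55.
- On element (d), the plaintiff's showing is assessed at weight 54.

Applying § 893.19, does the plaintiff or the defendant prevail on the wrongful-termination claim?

— Issue I —
Stage I.1 (plaintiff, a preponderance, weight is at least 49): (a) net 87−38=49 ≥ 49 — meets.
  All elements met. The burden passes to the defendant.
Stage I.2 (defendant, a preponderance, weight is at least 49): (b) net 60−12=48 < 49 — fails; (c) 48 < 49 — fails.
  Stage I.2 not carried; the defendant fails its burden.
The plaintiff prevails on this issue.
— Issue II —
Stage II.1 — burden on plaintiff; standard: a preponderance (weight exceeds 49).
    (d): 54 > 49 [met]
    (e): 51 > 49 [met]
  Stage II.1 carried; the burden shifts to the defendant.
Stage II.2 — burden on defendant; standard: a preponderance (weight exceeds 49).
    (f): 55 > 49 [met]
  Stage II.2 is satisfied; the defendant continues to bear the burden.
Stage II.3 — burden on defendant; standard: a clear and cogent showing (weight exceeds 70).
    (g): 76 > 70 [met]
  All elements met at the final stage.
All stages carried — the defendant prevails on this issue.
— Issue III —
Stage III.1 (plaintiff, a heightened civil standard, weight is at least 80): (h) net 95−12=83 ≥ 80 — meets.
  Stage III.1 is satisfied; the plaintiff continues to bear the burden.
Stage III.2 (plaintiff, a scintilla of evidence, weight exceeds 10): (i) net 53−43=10 ≤ 10 — fails.
  Stage III.2 not carried; the plaintiff fails its burden.
So the defendant prevails on this issue.
Per-issue: Issue I → plaintiff; Issue II → defendant; Issue III → defendant. The plaintiff must prevail on a majority of issues; overall, the defendant prevails.

defendant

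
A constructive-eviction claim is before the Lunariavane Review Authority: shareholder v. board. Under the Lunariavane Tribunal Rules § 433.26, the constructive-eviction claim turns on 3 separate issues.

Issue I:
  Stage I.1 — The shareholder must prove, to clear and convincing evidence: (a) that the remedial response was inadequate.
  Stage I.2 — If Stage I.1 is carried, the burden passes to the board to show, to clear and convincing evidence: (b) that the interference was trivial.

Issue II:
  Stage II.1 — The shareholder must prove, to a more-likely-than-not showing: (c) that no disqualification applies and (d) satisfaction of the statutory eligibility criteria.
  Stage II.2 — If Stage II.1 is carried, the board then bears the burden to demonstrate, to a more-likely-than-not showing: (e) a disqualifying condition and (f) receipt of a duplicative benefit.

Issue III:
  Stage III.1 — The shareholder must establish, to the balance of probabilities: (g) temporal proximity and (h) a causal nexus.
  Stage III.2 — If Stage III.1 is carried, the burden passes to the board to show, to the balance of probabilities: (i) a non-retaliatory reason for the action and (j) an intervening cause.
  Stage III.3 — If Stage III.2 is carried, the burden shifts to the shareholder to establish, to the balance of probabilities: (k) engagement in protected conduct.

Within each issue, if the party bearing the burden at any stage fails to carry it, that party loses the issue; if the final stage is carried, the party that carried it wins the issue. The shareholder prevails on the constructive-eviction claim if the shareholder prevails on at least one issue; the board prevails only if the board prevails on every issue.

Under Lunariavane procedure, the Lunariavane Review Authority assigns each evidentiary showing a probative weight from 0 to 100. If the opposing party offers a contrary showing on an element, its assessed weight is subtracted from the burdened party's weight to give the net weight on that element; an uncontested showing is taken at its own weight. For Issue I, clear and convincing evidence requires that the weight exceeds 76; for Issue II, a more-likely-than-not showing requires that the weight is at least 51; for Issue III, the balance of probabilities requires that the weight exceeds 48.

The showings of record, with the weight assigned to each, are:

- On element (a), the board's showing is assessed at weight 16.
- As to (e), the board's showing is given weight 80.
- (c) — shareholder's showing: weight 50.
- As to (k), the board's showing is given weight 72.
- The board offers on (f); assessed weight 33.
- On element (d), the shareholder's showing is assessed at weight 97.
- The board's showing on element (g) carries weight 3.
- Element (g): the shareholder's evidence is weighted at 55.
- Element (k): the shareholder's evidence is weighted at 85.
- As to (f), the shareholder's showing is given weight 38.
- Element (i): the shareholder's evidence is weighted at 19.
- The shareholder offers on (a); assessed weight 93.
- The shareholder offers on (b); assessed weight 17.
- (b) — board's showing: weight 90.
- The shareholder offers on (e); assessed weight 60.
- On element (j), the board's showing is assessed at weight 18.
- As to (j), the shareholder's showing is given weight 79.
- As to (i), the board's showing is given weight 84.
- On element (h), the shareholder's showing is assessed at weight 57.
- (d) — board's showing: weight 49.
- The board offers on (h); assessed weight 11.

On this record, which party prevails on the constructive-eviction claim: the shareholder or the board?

— Issue I —
Stage I.1 — burden on shareholder; standard: clear and convincing evidence (weight exceeds 76).
    (a): 93 − 16 = 77 > 76 [met]
  Stage I.1 carried; the burden shifts to the board.
Stage I.2 — burden on board; standard: clear and convincing evidence (weight exceeds 76).
    (b): 90 − 17 = 73 ≤ 76 [not met]
  The board does not carry Stage I.2.
So the shareholder prevails on this issue.
— Issue II —
Stage II.1 (shareholder, a more-likely-than-not showing, weight is at least 51): (c) 50 < 51 — fails; (d) net 97−49=48 < 51 — fails.
  Not every element is met, so the shareholder fails to carry Stage II.1.
The board prevails on this issue.
— Issue III —
Stage III.1 — burden on shareholder; standard: the balance of probabilities (weight exceeds 48).
    (g): 55 − 3 = 52 > 48 [met]
    (h): 57 − 11 = 46 ≤ 48 [not met]
  The shareholder does not carry Stage III.1.
The analysis ends at Stage III.1; the board prevails on this issue.
Per-issue: Issue I → shareholder; Issue II → board; Issue III → board. The shareholder must prevail on at least one issue; overall, the shareholder prevails.

shareholder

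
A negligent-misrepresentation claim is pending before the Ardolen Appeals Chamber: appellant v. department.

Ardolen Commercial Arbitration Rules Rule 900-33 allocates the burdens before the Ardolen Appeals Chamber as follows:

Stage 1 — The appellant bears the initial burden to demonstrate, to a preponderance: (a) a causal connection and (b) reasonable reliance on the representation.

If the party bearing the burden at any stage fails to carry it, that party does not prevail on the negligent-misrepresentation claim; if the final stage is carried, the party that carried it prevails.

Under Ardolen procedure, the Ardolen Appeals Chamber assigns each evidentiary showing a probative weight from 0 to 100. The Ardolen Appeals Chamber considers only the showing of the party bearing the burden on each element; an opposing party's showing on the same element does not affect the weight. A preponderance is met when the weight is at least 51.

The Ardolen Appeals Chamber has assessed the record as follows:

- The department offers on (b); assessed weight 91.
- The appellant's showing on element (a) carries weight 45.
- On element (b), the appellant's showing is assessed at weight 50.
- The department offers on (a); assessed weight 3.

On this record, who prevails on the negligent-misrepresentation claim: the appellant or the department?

department

At Stage 1 the appellant must meet a preponderance (weight is at least 51): on (a) the weight is 45 (the department's 3 is given no effect), < 51, so (a) does not meet the standard; on (b) the weight is 50 (the department's 91 is given no effect), which does not reach 51, so (b) does not meet the standard.
  Stage 1 not carried; the appellant fails its burden.
So the department prevails.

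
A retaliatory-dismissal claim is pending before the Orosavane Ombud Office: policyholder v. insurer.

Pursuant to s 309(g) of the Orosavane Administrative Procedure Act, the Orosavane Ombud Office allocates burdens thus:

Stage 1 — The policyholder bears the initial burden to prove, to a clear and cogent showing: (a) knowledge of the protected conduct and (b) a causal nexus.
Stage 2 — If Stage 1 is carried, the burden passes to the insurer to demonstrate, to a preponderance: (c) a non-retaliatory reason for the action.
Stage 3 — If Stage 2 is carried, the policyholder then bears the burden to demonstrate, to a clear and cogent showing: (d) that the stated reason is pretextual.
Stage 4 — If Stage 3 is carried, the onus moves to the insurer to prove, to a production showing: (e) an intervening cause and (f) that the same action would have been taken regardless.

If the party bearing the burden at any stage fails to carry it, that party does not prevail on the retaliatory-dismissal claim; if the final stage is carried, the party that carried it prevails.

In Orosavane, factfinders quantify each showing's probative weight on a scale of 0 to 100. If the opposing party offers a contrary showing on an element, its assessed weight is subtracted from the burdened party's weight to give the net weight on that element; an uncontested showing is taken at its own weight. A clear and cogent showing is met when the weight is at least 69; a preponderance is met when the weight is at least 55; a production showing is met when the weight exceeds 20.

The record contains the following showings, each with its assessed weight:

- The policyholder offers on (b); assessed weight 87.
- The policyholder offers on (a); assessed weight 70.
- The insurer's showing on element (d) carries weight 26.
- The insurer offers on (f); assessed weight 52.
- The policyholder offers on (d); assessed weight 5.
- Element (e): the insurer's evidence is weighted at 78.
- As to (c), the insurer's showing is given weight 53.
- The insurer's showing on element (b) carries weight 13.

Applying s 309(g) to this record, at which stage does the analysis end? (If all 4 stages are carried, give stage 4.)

At Stage 1 the policyholder must meet a clear and cogent showing (weight is at least 69): on (a) the weight is 70, ≥ 69, so (a) meets the standard; on (b) the weight is 87 less the opposing 13 gives net 74, which does reach 69, so (b) meets the standard.
  Stage 1 is satisfied; the onus moves to the insurer.
At Stage 2 the insurer must meet a preponderance (weight is at least 55): on (c) the weight is 53, which does not reach 55, so (c) does not meet the standard.
  Stage 2 not carried; the insurer fails its burden.
The analysis ends at Stage 2; the policyholder prevails.

stage 2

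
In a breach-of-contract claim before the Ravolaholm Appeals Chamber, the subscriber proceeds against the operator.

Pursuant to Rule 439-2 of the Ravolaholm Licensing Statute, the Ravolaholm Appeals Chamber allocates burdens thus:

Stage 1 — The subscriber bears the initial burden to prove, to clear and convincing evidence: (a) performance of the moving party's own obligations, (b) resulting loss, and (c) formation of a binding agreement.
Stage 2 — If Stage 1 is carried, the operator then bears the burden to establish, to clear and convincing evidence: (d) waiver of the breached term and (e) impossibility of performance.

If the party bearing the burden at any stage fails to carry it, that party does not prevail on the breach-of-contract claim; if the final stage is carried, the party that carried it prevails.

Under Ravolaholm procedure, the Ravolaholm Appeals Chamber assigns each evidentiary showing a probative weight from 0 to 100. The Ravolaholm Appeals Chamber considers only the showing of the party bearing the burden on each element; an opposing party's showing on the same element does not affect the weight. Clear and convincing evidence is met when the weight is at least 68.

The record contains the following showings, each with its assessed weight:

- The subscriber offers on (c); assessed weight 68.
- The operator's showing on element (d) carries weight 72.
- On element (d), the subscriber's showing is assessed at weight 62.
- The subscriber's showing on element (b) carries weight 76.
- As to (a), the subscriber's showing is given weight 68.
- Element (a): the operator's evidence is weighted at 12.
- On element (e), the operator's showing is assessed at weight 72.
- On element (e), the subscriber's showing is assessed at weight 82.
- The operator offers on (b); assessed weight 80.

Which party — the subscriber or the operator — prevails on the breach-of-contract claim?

operator

At Stage 1 the subscriber must meet clear and convincing evidence (weight is at least 68): on (a) the weight is 68 (the operator's 12 is given no effect), which does reach 68, so (a) meets the standard; on (b) the weight is 76 (the operator's 80 is given no effect), which does reach 68, so (b) meets the standard; on (c) the weight is 68, ≥ 68, so (c) meets the standard.
  All elements met. The burden passes to the operator.
At Stage 2 the operator must meet clear and convincing evidence (weight is at least 68): on (d) the weight is 72 (the subscriber's 62 is given no effect), which does reach 68, so (d) meets the standard; on (e) the weight is 72 (the subscriber's 82 is given no effect), ≥ 68, so (e) meets the standard.
  The operator carries the last stage.
All stages carried — the operator prevails.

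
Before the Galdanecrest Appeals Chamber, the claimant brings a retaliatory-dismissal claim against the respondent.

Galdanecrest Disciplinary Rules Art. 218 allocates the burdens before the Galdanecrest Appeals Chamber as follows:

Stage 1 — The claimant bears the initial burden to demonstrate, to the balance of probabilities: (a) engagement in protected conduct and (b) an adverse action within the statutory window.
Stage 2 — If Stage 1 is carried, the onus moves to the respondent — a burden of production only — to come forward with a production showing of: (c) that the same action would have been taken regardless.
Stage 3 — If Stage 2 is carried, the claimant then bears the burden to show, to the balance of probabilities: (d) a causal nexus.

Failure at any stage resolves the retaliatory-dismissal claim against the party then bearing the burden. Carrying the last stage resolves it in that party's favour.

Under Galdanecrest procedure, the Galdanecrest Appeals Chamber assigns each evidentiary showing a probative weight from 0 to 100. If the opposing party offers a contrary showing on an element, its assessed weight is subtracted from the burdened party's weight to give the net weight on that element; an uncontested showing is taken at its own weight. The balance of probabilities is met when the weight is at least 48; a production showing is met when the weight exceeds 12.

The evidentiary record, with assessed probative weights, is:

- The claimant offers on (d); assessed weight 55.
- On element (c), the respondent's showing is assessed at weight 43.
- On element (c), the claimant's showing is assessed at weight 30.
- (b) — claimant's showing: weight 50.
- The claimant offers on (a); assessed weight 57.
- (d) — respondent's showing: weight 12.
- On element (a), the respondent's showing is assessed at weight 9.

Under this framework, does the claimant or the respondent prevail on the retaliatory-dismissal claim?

Stage 1 (claimant, the balance of probabilities, weight is at least 48): (a) net 57−9=48 ≥ 48 — meets; (b) 50 ≥ 48 — meets.
  All elements met. The burden passes to the respondent.
Stage 2 (respondent, a production showing, weight exceeds 12): (c) net 43−30=13 > 12 — meets.
  Stage 2 carried; the burden shifts to the claimant.
Stage 3 (claimant, the balance of probabilities, weight is at least 48): (d) net 55−12=43 < 48 — fails.
  The claimant does not carry Stage 3.
The respondent prevails.

respondent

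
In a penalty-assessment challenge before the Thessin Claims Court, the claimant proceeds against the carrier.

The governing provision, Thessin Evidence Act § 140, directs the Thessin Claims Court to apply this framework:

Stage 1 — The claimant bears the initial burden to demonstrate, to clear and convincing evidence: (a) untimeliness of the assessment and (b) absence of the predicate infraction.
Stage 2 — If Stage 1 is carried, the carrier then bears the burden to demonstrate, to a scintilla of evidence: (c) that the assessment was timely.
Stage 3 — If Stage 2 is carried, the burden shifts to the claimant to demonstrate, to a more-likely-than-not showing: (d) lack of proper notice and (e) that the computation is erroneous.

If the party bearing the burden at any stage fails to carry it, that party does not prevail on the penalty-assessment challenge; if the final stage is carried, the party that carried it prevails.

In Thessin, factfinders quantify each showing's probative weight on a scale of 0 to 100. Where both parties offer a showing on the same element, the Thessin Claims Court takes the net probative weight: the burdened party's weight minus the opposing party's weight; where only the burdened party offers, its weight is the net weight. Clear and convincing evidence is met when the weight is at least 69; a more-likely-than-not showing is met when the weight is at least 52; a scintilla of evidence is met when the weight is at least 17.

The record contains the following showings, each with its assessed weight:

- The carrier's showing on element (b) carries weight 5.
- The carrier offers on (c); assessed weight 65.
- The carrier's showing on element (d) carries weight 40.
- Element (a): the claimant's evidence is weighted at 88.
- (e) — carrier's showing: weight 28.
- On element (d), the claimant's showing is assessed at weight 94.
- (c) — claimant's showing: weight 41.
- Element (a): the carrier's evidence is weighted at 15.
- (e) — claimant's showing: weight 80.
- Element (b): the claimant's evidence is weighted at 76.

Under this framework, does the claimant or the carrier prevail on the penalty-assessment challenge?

claimant

At Stage 1 the claimant must meet clear and convincing evidence (weight is at least 69): on (a) the weight is 88 less the opposing 15 gives net 73, ≥ 69, so (a) meets the standard; on (b) the weight is 76 less the opposing 5 gives net 71, ≥ 69, so (b) meets the standard.
  The claimant carries Stage 1; the carrier now bears the burden.
At Stage 2 the carrier must meet a scintilla of evidence (weight is at least 17): on (c) the weight is 65 less the opposing 41 gives net 24, ≥ 17, so (c) meets the standard.
  All elements met. The burden passes to the claimant.
At Stage 3 the claimant must meet a more-likely-than-not showing (weight is at least 52): on (d) the weight is 94 less the opposing 40 gives net 54, which does reach 52, so (d) meets the standard; on (e) the weight is 80 less the opposing 28 gives net 52, which does reach 52, so (e) meets the standard.
  Stage 3 carried; the final stage is satisfied.
All stages carried — the claimant prevails.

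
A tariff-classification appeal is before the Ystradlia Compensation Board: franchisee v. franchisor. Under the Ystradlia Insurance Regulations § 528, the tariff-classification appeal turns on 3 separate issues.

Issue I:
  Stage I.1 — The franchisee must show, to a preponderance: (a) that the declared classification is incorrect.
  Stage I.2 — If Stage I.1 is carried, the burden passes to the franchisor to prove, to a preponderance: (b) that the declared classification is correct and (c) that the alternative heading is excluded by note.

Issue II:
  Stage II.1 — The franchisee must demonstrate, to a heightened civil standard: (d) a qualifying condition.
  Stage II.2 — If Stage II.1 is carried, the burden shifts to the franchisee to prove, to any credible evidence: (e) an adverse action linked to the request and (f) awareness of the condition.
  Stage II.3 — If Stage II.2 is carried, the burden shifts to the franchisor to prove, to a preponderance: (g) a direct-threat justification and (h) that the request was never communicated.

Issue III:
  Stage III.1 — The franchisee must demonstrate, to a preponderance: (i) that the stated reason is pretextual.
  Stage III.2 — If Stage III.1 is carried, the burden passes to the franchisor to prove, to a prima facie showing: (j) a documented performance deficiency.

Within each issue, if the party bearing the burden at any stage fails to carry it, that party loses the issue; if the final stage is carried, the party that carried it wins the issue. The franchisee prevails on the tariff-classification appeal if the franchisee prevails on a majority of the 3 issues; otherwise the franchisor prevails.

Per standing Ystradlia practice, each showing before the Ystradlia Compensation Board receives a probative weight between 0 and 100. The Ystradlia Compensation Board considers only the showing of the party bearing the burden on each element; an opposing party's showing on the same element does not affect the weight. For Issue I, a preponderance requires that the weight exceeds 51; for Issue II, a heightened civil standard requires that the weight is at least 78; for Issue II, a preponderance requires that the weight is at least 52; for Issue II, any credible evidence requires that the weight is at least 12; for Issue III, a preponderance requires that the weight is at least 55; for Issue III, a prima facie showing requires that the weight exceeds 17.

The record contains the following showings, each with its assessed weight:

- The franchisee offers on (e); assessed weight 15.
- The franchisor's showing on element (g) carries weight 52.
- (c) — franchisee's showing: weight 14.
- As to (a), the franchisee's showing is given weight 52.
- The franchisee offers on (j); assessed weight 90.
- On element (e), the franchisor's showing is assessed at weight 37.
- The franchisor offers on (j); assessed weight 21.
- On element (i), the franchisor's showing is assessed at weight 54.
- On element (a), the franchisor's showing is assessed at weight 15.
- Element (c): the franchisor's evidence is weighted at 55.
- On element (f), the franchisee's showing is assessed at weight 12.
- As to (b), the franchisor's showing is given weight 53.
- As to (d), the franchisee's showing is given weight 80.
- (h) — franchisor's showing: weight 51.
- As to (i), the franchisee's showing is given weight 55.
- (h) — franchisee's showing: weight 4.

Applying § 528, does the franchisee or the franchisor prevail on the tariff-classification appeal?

— Issue I —
Stage I.1 — burden on franchisee; standard: a preponderance (weight exceeds 51).
    (a): 52 (franchisor's 15 disregarded) > 51 [met]
  Stage I.1 carried; the burden shifts to the franchisor.
Stage I.2 — burden on franchisor; standard: a preponderance (weight exceeds 51).
    (b): 53 > 51 [met]
    (c): 55 (franchisee's 14 disregarded) > 51 [met]
  The franchisor carries the last stage.
With every stage satisfied, the franchisor prevails on this issue.
— Issue II —
Stage II.1 — burden on franchisee; standard: a heightened civil standard (weight is at least 78).
    (d): 80 ≥ 78 [met]
  Stage II.1 is satisfied; the franchisee continues to bear the burden.
Stage II.2 — burden on franchisee; standard: any credible evidence (weight is at least 12).
    (e): 15 (franchisor's 37 disregarded) ≥ 12 [met]
    (f): 12 ≥ 12 [met]
  Stage II.2 is satisfied; the onus moves to the franchisor.
Stage II.3 — burden on franchisor; standard: a preponderance (weight is at least 52).
    (g): 52 ≥ 52 [met]
    (h): 51 (franchisee's 4 disregarded) < 52 [not met]
  Not every element is met, so the franchisor fails to carry Stage II.3.
The franchisee prevails on this issue.
— Issue III —
At Stage III.1 the franchisee must meet a preponderance (weight is at least 55): on (i) the weight is 55 (the franchisor's 54 is given no effect), which does reach 55, so (i) meets the standard.
  All elements met. The burden passes to the franchisor.
At Stage III.2 the franchisor must meet a prima facie showing (weight exceeds 17): on (j) the weight is 21 (the franchisee's 90 is given no effect), > 17, so (j) meets the standard.
  The franchisor carries the last stage.
Every stage carried; the franchisor prevails on this issue.
Per-issue: Issue I → franchisor; Issue II → franchisee; Issue III → franchisor. The franchisee must prevail on a majority of issues; overall, the franchisor prevails.

franchisor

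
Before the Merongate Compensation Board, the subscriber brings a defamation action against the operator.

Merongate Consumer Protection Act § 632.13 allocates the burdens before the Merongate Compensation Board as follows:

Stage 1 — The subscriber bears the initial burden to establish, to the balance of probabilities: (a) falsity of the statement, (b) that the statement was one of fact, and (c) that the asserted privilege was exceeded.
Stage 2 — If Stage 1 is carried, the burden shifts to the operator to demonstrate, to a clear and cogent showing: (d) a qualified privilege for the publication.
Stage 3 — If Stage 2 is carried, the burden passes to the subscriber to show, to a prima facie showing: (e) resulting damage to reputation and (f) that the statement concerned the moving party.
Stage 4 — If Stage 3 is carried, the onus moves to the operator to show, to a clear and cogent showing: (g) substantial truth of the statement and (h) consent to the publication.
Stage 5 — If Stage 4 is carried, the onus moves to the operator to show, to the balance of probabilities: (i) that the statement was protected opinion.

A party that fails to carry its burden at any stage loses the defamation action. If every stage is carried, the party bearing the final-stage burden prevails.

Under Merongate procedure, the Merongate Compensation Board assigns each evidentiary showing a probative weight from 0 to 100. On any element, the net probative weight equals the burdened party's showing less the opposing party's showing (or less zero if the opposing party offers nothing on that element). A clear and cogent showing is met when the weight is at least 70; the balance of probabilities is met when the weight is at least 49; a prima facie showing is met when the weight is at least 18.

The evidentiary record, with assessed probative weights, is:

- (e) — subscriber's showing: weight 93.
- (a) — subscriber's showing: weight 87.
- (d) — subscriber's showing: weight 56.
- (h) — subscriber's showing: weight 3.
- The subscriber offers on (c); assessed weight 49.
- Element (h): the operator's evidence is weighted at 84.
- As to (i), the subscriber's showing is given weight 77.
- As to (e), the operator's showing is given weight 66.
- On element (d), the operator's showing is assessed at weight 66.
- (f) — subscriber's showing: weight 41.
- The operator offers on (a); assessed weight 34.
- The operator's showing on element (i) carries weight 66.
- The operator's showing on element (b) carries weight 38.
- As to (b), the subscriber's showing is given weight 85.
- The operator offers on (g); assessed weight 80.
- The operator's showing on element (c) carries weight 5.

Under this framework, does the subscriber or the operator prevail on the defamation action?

Stage 1 (subscriber, the balance of probabilities, weight is at least 49): (a) net 87−34=53 ≥ 49 — meets; (b) net 85−38=47 < 49 — fails; (c) net 49−5=44 < 49 — fails.
  The subscriber does not carry Stage 1.
The operator prevails.

operator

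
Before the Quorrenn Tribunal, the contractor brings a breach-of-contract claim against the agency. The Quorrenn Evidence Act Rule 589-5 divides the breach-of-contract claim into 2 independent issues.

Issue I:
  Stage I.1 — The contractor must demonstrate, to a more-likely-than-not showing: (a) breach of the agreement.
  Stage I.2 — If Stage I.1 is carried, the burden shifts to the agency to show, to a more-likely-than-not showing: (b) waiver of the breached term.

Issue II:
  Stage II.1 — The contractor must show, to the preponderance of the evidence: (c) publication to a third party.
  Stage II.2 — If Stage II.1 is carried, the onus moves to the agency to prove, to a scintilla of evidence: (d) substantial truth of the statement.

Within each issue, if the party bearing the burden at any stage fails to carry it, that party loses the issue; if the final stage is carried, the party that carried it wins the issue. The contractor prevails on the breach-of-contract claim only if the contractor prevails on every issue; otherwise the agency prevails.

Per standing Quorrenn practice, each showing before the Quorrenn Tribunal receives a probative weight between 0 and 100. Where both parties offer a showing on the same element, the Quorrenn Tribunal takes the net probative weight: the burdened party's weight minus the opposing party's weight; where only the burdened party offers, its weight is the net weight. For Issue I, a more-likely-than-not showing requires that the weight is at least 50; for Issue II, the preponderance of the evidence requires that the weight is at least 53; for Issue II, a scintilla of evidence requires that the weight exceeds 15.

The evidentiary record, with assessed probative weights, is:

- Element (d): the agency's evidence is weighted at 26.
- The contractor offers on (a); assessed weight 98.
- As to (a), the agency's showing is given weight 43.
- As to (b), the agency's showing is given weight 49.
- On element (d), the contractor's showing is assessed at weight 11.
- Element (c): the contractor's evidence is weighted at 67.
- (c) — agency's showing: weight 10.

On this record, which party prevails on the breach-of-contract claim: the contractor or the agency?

contractor

— Issue I —
At Stage I.1 the contractor must meet a more-likely-than-not showing (weight is at least 50): on (a) the weight is 98 less the opposing 43 gives net 55, which does reach 50, so (a) meets the standard.
  Stage I.1 carried; the burden shifts to the agency.
At Stage I.2 the agency must meet a more-likely-than-not showing (weight is at least 50): on (b) the weight is 49, which does not reach 50, so (b) does not meet the standard.
  Not every element is met, so the agency fails to carry Stage I.2.
The analysis ends at Stage I.2; the contractor prevails on this issue.
— Issue II —
Stage II.1 — burden on contractor; standard: the preponderance of the evidence (weight is at least 53).
    (c): 67 − 10 = 57 ≥ 53 [met]
  The contractor carries Stage II.1; the agency now bears the burden.
Stage II.2 — burden on agency; standard: a scintilla of evidence (weight exceeds 15).
    (d): 26 − 11 = 15 ≤ 15 [not met]
  Not every element is met, so the agency fails to carry Stage II.2.
So the contractor prevails on this issue.
Per-issue: Issue I → contractor; Issue II → contractor. The contractor must prevail on every issue; overall, the contractor prevails.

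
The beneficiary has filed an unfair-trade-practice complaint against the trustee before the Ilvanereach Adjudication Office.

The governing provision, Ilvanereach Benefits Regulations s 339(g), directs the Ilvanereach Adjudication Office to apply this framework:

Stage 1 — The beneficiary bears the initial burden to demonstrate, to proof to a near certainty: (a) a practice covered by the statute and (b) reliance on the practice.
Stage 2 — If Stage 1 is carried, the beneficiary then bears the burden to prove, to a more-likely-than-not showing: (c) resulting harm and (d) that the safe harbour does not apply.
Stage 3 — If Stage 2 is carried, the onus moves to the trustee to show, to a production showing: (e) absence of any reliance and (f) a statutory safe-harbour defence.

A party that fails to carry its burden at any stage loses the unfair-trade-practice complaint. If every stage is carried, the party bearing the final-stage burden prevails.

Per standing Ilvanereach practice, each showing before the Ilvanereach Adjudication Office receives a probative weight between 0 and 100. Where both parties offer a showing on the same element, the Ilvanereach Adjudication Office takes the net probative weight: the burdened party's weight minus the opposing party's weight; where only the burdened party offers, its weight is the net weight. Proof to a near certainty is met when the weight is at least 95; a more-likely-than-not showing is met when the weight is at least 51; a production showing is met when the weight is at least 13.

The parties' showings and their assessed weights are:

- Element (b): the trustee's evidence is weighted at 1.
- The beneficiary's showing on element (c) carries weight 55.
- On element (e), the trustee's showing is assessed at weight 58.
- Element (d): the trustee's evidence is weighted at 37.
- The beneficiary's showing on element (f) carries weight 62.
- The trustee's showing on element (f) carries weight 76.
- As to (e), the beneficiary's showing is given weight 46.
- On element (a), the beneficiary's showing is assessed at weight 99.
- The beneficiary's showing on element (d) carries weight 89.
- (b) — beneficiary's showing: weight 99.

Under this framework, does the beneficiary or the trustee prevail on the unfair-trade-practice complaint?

Stage 1 (beneficiary, proof to a near certainty, weight is at least 95): (a) 99 ≥ 95 — meets; (b) net 99−1=98 ≥ 95 — meets.
  All elements met. The beneficiary retains the burden for Stage 2.
Stage 2 (beneficiary, a more-likely-than-not showing, weight is at least 51): (c) 55 ≥ 51 — meets; (d) net 89−37=52 ≥ 51 — meets.
  Stage 2 carried; the burden shifts to the trustee.
Stage 3 (trustee, a production showing, weight is at least 13): (e) net 58−46=12 < 13 — fails; (f) net 76−62=14 ≥ 13 — meets.
  Stage 3 not carried; the trustee fails its burden.
The beneficiary prevails.

beneficiary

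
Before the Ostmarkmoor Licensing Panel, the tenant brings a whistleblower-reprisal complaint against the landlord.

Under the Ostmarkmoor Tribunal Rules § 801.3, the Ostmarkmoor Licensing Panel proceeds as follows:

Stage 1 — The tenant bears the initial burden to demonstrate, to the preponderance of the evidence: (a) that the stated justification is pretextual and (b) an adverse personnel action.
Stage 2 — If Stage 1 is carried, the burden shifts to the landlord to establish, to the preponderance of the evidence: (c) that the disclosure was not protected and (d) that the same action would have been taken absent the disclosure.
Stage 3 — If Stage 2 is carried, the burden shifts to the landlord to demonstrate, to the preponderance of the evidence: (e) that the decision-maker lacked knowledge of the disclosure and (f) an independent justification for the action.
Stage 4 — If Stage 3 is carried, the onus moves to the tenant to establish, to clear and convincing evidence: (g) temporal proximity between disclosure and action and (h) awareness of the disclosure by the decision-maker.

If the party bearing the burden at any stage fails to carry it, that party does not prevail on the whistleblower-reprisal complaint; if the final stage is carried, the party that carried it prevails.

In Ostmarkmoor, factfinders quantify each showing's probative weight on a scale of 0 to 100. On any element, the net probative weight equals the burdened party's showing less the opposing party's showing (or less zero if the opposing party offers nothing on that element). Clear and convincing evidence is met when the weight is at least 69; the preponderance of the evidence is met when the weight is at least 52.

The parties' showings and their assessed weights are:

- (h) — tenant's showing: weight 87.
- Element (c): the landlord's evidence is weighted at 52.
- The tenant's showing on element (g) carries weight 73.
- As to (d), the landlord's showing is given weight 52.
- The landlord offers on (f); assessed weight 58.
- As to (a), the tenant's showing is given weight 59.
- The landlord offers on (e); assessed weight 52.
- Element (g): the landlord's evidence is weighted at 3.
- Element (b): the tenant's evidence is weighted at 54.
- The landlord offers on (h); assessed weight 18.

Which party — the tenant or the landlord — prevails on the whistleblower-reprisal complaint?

tenant

Stage 1 — burden on tenant; standard: the preponderance of the evidence (weight is at least 52).
    (a): 59 ≥ 52 [met]
    (b): 54 ≥ 52 [met]
  Stage 1 carried; the burden shifts to the landlord.
Stage 2 — burden on landlord; standard: the preponderance of the evidence (weight is at least 52).
    (c): 52 ≥ 52 [met]
    (d): 52 ≥ 52 [met]
  Stage 2 carried; the burden remains with the landlord.
Stage 3 — burden on landlord; standard: the preponderance of the evidence (weight is at least 52).
    (e): 52 ≥ 52 [met]
    (f): 58 ≥ 52 [met]
  Stage 3 carried; the burden shifts to the tenant.
Stage 4 — burden on tenant; standard: clear and convincing evidence (weight is at least 69).
    (g): 73 − 3 = 70 ≥ 69 [met]
    (h): 87 − 18 = 69 ≥ 69 [met]
  All elements met at the final stage.
All stages carried — the tenant prevails.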